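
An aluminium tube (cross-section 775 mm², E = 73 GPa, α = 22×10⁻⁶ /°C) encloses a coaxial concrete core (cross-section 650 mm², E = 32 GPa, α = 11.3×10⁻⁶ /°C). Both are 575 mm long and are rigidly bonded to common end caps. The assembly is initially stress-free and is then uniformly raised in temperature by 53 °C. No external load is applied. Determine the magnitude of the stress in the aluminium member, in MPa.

σ ≈ 11.1 MPa (compressive)

Equilibrium of a rigid end plate with no external load gives equal and opposite internal forces ±P in the two members. Since α_{aluminium} > α_{concrete}, heating drives the aluminium into compression and the concrete into tension.
Compatibility of the two members (thermal + elastic change equal): (α₁ − α₂)ΔT = P·[1/(A₁E₁) + 1/(A₂E₂)].
|α₁ − α₂|·ΔT = 10.7×10⁻⁶ × 53 = 0.0005671.
1/(A₁E₁) + 1/(A₂E₂) = 1/(775×73×10³) + 1/(650×32×10³) = 6.575×10⁻⁸ N⁻¹.
So P = 0.0005671 / 6.575×10⁻⁸ = 8.625 kN.
σ_{aluminium} = P/A₁ = 8625/775 = 11.13 MPa, compressive.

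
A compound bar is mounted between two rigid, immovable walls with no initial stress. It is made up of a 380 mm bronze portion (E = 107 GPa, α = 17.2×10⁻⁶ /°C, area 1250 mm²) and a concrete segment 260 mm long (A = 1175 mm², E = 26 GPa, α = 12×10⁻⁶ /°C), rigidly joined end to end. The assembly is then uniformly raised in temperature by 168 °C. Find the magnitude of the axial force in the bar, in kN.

With the walls removed the bar would change length by δ_free = Σ αᵢΔT Lᵢ = 17.2×10⁻⁶×168×380 + 12×10⁻⁶×168×260 = 1.622 mm.
The rigid supports impose zero overall length change; the single axial force P common to all segments must satisfy P Σ Lᵢ/(AᵢEᵢ) = δ_free.
The series flexibility is Σ Lᵢ/(AᵢEᵢ) = 380/(1250×107×10³) + 260/(1175×26×10³) = 1.135×10⁻⁵ mm/N.
P = 1.622 / 1.135×10⁻⁵ = 142900 N = 142.9 kN, compressive.

P ≈ 143 kN (compressive)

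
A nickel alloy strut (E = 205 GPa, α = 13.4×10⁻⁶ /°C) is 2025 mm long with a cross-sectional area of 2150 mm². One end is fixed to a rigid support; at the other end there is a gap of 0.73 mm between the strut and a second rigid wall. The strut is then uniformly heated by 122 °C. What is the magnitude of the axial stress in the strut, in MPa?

Unrestrained expansion: δ_free = αΔT L = 13.4×10⁻⁶ × 122 × 2025 = 3.31 mm.
The gap closes (δ_free > 0.73 mm) and the wall then resists a further 3.31 − 0.73 = 2.58 mm of expansion.
So σ = E(δ_free − g)/L = 205×10³ × 2.58/2025 = 261.2 MPa.

σ ≈ 261 MPa (compressive)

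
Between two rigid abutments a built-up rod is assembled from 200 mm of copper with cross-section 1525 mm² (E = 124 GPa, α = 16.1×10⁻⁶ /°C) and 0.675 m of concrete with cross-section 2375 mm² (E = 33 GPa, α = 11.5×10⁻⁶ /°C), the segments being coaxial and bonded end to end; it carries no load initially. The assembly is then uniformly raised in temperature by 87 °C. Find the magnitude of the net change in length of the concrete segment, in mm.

|ΔL| ≈ 0.176 mm

Free thermal expansion of the whole bar: Σ αᵢΔT Lᵢ = 16.1×10⁻⁶×87×200 + 11.5×10⁻⁶×87×675 = 0.9555 mm.
Since the ends are fixed, an axial force P builds up, equal in every segment, with P · Σ Lᵢ/(AᵢEᵢ) = δ_free.
The series flexibility is Σ Lᵢ/(AᵢEᵢ) = 200/(1525×124×10³) + 675/(2375×33×10³) = 9.67×10⁻⁶ mm/N.
Hence P = δ_free / Σ(L/AE) = 0.9555/9.67×10⁻⁶ = 98.81 kN (compressive).
For the concrete segment, free thermal change = 11.5×10⁻⁶×87×675 = 0.6753 mm and elastic change from P = 98810×675/(2375×33×10³) = 0.851 mm; these oppose, so the net change is 0.176 mm (segment shortens).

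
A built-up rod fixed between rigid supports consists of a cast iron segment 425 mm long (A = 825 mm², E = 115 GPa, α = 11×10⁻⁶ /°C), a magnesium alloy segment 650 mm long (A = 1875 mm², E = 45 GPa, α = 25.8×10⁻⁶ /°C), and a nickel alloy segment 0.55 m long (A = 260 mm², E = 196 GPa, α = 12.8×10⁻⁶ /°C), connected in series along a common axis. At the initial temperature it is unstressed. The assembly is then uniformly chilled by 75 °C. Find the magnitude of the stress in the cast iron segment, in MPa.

σ ≈ 113 MPa (tensile)

Free thermal contraction of the whole bar: Σ αᵢΔT Lᵢ = 11×10⁻⁶×75×425 + 25.8×10⁻⁶×75×650 + 12.8×10⁻⁶×75×550 = 2.136 mm.
Since the ends are fixed, an axial force P builds up, equal in every segment, with P · Σ Lᵢ/(AᵢEᵢ) = δ_free.
Σ Lᵢ/(AᵢEᵢ) = 425/(825×115×10³) + 650/(1875×45×10³) + 550/(260×196×10³) = 2.298×10⁻⁵ mm/N.
Hence P = δ_free / Σ(L/AE) = 2.136/2.298×10⁻⁵ = 92.98 kN (tensile).
σ_{cast iron} = P / A = 92980 / 825 = 112.7 MPa.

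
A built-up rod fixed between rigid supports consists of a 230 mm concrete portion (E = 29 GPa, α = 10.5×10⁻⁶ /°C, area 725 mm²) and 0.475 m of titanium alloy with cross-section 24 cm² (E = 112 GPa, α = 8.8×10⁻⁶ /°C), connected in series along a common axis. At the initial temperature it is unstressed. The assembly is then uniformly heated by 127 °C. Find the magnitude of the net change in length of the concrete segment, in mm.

If the supports were absent, the total length change would be Σ αᵢΔT Lᵢ = 10.5×10⁻⁶×127×230 + 8.8×10⁻⁶×127×475 = 0.8376 mm.
The rigid supports impose zero overall length change; the single axial force P common to all segments must satisfy P Σ Lᵢ/(AᵢEᵢ) = δ_free.
The series flexibility is Σ Lᵢ/(AᵢEᵢ) = 230/(725×29×10³) + 475/(2400×112×10³) = 1.271×10⁻⁵ mm/N.
So P = 0.8376 / 1.271×10⁻⁵ = 65.92 kN, compressive.
For the concrete segment, free thermal change = 10.5×10⁻⁶×127×230 = 0.3067 mm and elastic change from P = 65920×230/(725×29×10³) = 0.7211 mm; these oppose, so the net change is 0.414 mm (segment shortens).

|ΔL| ≈ 0.414 mm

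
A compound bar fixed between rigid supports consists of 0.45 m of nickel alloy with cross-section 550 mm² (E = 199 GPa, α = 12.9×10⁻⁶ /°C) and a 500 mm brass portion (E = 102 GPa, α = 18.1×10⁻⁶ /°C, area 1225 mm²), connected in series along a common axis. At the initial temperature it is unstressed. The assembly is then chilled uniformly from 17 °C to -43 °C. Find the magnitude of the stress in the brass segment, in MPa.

Free thermal contraction of the whole bar: Σ αᵢΔT Lᵢ = 12.9×10⁻⁶×60×450 + 18.1×10⁻⁶×60×500 = 0.8913 mm.
The walls prevent any net length change, so an axial force P (same in every segment) develops. Compatibility: P · Σ Lᵢ/(AᵢEᵢ) = δ_free.
The series flexibility is Σ Lᵢ/(AᵢEᵢ) = 450/(550×199×10³) + 500/(1225×102×10³) = 8.113×10⁻⁶ mm/N.
So P = 0.8913 / 8.113×10⁻⁶ = 109.9 kN, tensile.
σ_{brass} = P / A = 109900 / 1225 = 89.68 MPa.

σ ≈ 89.7 MPa (tensile)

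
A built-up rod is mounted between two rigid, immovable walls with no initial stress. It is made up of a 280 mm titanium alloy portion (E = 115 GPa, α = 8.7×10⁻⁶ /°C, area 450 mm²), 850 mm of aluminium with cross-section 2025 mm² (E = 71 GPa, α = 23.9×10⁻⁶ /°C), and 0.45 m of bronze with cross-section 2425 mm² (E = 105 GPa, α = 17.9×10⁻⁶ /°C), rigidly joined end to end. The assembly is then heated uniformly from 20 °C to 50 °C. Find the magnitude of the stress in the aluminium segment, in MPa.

σ ≈ 34.9 MPa (compressive)

Free thermal expansion of the whole bar: Σ αᵢΔT Lᵢ = 8.7×10⁻⁶×30×280 + 23.9×10⁻⁶×30×850 + 17.9×10⁻⁶×30×450 = 0.9242 mm.
Since the ends are fixed, an axial force P builds up, equal in every segment, with P · Σ Lᵢ/(AᵢEᵢ) = δ_free.
Σ Lᵢ/(AᵢEᵢ) = 280/(450×115×10³) + 850/(2025×71×10³) + 450/(2425×105×10³) = 1.309×10⁻⁵ mm/N.
P = 0.9242 / 1.309×10⁻⁵ = 70600 N = 70.6 kN, compressive.
σ_{aluminium} = P / A = 70600 / 2025 = 34.87 MPa.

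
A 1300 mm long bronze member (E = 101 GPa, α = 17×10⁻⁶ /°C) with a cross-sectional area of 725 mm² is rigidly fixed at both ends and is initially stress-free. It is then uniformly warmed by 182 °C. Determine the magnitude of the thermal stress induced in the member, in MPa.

With length fixed, the mechanical strain must cancel the thermal strain αΔT = 17×10⁻⁶ × 182 = 3094×10⁻⁶.
Hence σ = E·αΔT = 101×10³ × 3094×10⁻⁶ = 312.5 MPa, compressive.

σ ≈ 312 MPa (compressive)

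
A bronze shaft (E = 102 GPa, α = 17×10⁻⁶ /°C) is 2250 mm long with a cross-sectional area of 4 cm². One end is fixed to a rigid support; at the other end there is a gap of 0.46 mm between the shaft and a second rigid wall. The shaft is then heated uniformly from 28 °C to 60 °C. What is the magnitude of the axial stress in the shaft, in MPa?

If the wall were absent the shaft would grow by αΔT L = 17×10⁻⁶ × 32 × 2250 = 1.224 mm.
The gap closes (δ_free > 0.46 mm) and the wall then resists a further 1.224 − 0.46 = 0.764 mm of expansion.
So σ = E(δ_free − g)/L = 102×10³ × 0.764/2250 = 34.63 MPa.

σ ≈ 34.6 MPa (compressive)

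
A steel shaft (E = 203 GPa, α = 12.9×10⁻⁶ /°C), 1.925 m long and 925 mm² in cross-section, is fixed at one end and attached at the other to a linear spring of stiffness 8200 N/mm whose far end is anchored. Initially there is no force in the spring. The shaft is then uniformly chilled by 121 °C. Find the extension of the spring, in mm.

Free thermal contraction: δ_free = αΔT L = 12.9×10⁻⁶ × 121 × 1925 = 3.005 mm.
Let P be the tensile force in the spring. The shaft extends elastically by PL/(AE) and the spring stretches by P/k; together these equal δ_free.
P [ L/(AE) + 1/k ] = δ_free → P [ 1925/(925×203×10³) + 1/(8200) ] = 3.005.
P = 3.005 / 0.0001322 = 22730 N.
Spring extension = P/k = 22730/(8200) = 2.772 mm.

δ ≈ 2.77 mm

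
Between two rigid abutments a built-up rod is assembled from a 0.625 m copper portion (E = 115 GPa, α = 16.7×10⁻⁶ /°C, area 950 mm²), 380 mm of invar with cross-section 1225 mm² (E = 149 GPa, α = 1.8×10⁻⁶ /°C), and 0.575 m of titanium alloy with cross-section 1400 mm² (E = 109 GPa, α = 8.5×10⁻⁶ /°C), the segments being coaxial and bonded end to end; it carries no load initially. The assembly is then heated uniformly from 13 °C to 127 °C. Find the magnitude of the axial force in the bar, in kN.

If the supports were absent, the total length change would be Σ αᵢΔT Lᵢ = 16.7×10⁻⁶×114×625 + 1.8×10⁻⁶×114×380 + 8.5×10⁻⁶×114×575 = 1.825 mm.
Since the ends are fixed, an axial force P builds up, equal in every segment, with P · Σ Lᵢ/(AᵢEᵢ) = δ_free.
Σ Lᵢ/(AᵢEᵢ) = 625/(950×115×10³) + 380/(1225×149×10³) + 575/(1400×109×10³) = 1.157×10⁻⁵ mm/N.
Hence P = δ_free / Σ(L/AE) = 1.825/1.157×10⁻⁵ = 157.7 kN (compressive).

P ≈ 158 kN (compressive)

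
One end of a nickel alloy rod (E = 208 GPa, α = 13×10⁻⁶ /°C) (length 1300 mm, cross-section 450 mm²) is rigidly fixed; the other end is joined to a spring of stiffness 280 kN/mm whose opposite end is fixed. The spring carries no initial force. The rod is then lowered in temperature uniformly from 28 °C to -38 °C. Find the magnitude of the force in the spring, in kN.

P ≈ 63.9 kN

The unrestrained thermal change is αΔT L = 13×10⁻⁶ × 66 × 1300 = 1.115 mm.
With a force P in the spring, the elastic change of the rod is PL/(AE) and that of the spring is P/k; compatibility requires their sum to equal δ_free.
So P = δ_free / [L/(AE) + 1/k] = 1.115 / [ 1300/(450×208×10³) + 1/(280×10³) ].
P = 1.115 / 1.746×10⁻⁵ = 63880 N.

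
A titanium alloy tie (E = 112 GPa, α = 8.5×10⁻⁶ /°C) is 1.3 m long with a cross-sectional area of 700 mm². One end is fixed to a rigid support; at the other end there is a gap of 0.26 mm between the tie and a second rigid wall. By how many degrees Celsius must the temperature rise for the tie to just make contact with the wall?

ΔT ≈ 23.5 °C

Contact occurs when the free expansion equals the gap: αΔT L = 0.26 mm.
ΔT = 0.26 / (8.5×10⁻⁶ × 1300) = 23.53 °C.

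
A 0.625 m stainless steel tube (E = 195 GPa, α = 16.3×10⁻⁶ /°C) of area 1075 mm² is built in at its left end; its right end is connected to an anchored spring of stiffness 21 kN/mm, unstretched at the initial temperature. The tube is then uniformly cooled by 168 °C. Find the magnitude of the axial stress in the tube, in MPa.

The unrestrained thermal change is αΔT L = 16.3×10⁻⁶ × 168 × 625 = 1.711 mm.
Let P be the tensile force in the spring. The tube extends elastically by PL/(AE) and the spring stretches by P/k; together these equal δ_free.
So P = δ_free / [L/(AE) + 1/k] = 1.711 / [ 625/(1075×195×10³) + 1/(21×10³) ].
P = 1.711 / 5.06×10⁻⁵ = 33820 N.
σ = P/A = 33820/1075 = 31.46 MPa.

σ ≈ 31.5 MPa (tensile)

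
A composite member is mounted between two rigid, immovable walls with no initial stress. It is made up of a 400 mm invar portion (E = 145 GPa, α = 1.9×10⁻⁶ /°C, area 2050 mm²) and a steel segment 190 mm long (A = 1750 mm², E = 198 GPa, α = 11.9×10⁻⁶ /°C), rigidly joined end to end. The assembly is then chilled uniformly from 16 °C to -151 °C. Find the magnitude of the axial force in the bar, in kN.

P ≈ 266 kN (tensile)

With the walls removed the bar would change length by δ_free = Σ αᵢΔT Lᵢ = 1.9×10⁻⁶×167×400 + 11.9×10⁻⁶×167×190 = 0.5045 mm.
The rigid supports impose zero overall length change; the single axial force P common to all segments must satisfy P Σ Lᵢ/(AᵢEᵢ) = δ_free.
The series flexibility is Σ Lᵢ/(AᵢEᵢ) = 400/(2050×145×10³) + 190/(1750×198×10³) = 1.894×10⁻⁶ mm/N.
So P = 0.5045 / 1.894×10⁻⁶ = 266.4 kN, tensile.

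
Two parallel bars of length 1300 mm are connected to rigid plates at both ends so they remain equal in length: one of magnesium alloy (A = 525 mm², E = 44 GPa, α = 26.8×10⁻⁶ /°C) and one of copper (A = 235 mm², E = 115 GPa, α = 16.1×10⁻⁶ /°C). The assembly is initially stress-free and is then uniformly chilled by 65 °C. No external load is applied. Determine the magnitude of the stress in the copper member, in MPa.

σ ≈ 36.9 MPa (compressive)

Both members must finish at the same length. With the larger α, the magnesium alloy tends to over-contract; the plates restrain it, putting the magnesium alloy in tension and the copper in compression. With no external load the two internal forces are equal and opposite, magnitude P.
Equating the net (thermal + elastic) strains gives |α₁ − α₂|·ΔT = P·[1/(A₁E₁) + 1/(A₂E₂)].
|α₁ − α₂|·ΔT = 10.7×10⁻⁶ × 65 = 0.0006955.
1/(A₁E₁) + 1/(A₂E₂) = 1/(525×44×10³) + 1/(235×115×10³) = 8.029×10⁻⁸ N⁻¹.
P = 0.0006955 / 8.029×10⁻⁸ = 8662 N = 8.662 kN.
σ_{copper} = P/A₂ = 8662/235 = 36.86 MPa, compressive.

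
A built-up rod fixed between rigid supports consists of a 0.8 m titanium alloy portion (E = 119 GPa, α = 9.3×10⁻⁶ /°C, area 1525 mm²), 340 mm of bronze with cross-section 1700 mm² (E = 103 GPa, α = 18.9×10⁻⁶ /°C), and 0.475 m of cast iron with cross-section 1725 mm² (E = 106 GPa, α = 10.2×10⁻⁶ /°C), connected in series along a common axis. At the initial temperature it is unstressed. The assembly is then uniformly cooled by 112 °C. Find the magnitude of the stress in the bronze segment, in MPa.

If the supports were absent, the total length change would be Σ αᵢΔT Lᵢ = 9.3×10⁻⁶×112×800 + 18.9×10⁻⁶×112×340 + 10.2×10⁻⁶×112×475 = 2.096 mm.
The rigid supports impose zero overall length change; the single axial force P common to all segments must satisfy P Σ Lᵢ/(AᵢEᵢ) = δ_free.
The series flexibility is Σ Lᵢ/(AᵢEᵢ) = 800/(1525×119×10³) + 340/(1700×103×10³) + 475/(1725×106×10³) = 8.948×10⁻⁶ mm/N.
P = 2.096 / 8.948×10⁻⁶ = 234200 N = 234.2 kN, tensile.
σ_{bronze} = P / A = 234200 / 1700 = 137.8 MPa.

σ ≈ 138 MPa (tensile)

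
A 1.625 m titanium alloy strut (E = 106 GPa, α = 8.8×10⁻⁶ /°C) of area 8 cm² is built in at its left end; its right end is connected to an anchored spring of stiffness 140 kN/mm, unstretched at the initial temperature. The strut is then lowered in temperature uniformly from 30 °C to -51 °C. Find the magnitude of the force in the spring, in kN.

The unrestrained thermal change is αΔT L = 8.8×10⁻⁶ × 81 × 1625 = 1.158 mm.
With a force P in the spring, the elastic change of the strut is PL/(AE) and that of the spring is P/k; compatibility requires their sum to equal δ_free.
So P = δ_free / [L/(AE) + 1/k] = 1.158 / [ 1625/(800×106×10³) + 1/(140×10³) ].
P = 1.158 / 2.631×10⁻⁵ = 44030 N.

P ≈ 44 kN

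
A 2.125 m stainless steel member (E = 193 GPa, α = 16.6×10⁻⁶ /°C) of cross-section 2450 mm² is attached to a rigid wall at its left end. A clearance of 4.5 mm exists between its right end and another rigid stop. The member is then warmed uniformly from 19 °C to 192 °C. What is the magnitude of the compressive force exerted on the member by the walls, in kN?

If the wall were absent the member would grow by αΔT L = 16.6×10⁻⁶ × 173 × 2125 = 6.103 mm.
After closing the 4.5 mm clearance, 6.103 − 4.5 = 1.603 mm of expansion remains to be suppressed by the wall.
Compatibility: PL/(AE) = 1.603 mm, so σ = P/A = E × (1.603/2125) = 145.6 MPa.
P = σA = 145.6 × 2450 = 356.6 kN.

P ≈ 357 kN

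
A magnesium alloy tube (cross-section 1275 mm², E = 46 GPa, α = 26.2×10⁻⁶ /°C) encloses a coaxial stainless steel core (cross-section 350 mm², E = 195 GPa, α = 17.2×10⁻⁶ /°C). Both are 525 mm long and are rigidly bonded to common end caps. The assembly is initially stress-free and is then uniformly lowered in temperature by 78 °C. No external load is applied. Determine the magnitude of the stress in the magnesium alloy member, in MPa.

σ ≈ 17.4 MPa (tensile)

The magnesium alloy has the larger α, so on cooling it would change length more than the stainless steel if both were free. The rigid plates force a common final length, so the magnesium alloy is put into tension and the stainless steel into compression, with equal and opposite forces P (no external load).
Setting the final lengths equal and cancelling L: (α₁ − α₂)ΔT = P/(A₁E₁) + P/(A₂E₂).
|α₁ − α₂|·ΔT = 9×10⁻⁶ × 78 = 0.000702.
1/(A₁E₁) + 1/(A₂E₂) = 1/(1275×46×10³) + 1/(350×195×10³) = 3.17×10⁻⁸ N⁻¹.
So P = 0.000702 / 3.17×10⁻⁸ = 22.14 kN.
σ_{magnesium alloy} = P/A₁ = 22140/1275 = 17.37 MPa, tensile.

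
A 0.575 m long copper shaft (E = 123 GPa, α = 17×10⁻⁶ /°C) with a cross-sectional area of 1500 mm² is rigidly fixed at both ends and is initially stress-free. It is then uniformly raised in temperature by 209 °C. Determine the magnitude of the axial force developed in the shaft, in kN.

P ≈ 656 kN (compressive)

With zero net strain, σ = E·αΔT = 123 GPa × 17×10⁻⁶ × 209 = 437 MPa.
P = AEαΔT = 1500 × 123×10³ × 17×10⁻⁶ × 209 = 655.5 kN (compressive).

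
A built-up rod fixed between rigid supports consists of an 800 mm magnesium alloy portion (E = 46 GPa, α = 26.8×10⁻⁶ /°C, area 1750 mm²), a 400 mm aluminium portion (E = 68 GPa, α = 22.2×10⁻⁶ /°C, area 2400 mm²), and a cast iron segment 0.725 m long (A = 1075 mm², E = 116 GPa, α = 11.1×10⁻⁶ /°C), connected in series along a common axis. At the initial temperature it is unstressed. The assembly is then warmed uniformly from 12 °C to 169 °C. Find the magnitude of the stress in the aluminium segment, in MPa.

σ ≈ 138 MPa (compressive)

With the walls removed the bar would change length by δ_free = Σ αᵢΔT Lᵢ = 26.8×10⁻⁶×157×800 + 22.2×10⁻⁶×157×400 + 11.1×10⁻⁶×157×725 = 6.024 mm.
The rigid supports impose zero overall length change; the single axial force P common to all segments must satisfy P Σ Lᵢ/(AᵢEᵢ) = δ_free.
The series flexibility is Σ Lᵢ/(AᵢEᵢ) = 800/(1750×46×10³) + 400/(2400×68×10³) + 725/(1075×116×10³) = 1.82×10⁻⁵ mm/N.
P = 6.024 / 1.82×10⁻⁵ = 330900 N = 330.9 kN, compressive.
σ_{aluminium} = P / A = 330900 / 2400 = 137.9 MPa.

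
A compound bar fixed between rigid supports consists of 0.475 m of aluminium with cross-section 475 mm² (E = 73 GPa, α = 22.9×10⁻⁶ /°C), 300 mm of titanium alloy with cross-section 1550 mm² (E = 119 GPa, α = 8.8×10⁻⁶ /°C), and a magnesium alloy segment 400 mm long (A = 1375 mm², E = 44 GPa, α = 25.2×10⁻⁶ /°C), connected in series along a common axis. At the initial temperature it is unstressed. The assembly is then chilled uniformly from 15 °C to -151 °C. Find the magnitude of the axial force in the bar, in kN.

Free thermal contraction of the whole bar: Σ αᵢΔT Lᵢ = 22.9×10⁻⁶×166×475 + 8.8×10⁻⁶×166×300 + 25.2×10⁻⁶×166×400 = 3.917 mm.
The walls prevent any net length change, so an axial force P (same in every segment) develops. Compatibility: P · Σ Lᵢ/(AᵢEᵢ) = δ_free.
Σ Lᵢ/(AᵢEᵢ) = 475/(475×73×10³) + 300/(1550×119×10³) + 400/(1375×44×10³) = 2.194×10⁻⁵ mm/N.
So P = 3.917 / 2.194×10⁻⁵ = 178.6 kN, tensile.

P ≈ 179 kN (tensile)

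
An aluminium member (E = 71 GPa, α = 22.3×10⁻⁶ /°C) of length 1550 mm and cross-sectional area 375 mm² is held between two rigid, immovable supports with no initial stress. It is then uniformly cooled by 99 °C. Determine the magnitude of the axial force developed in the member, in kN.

P ≈ 58.8 kN (tensile)

The ends cannot move, so σ = EαΔT = 71×10³ × 22.3×10⁻⁶ × 99 = 156.7 MPa.
Axial force P = σA = 156.7 × 375 = 58780 N = 58.78 kN, tensile.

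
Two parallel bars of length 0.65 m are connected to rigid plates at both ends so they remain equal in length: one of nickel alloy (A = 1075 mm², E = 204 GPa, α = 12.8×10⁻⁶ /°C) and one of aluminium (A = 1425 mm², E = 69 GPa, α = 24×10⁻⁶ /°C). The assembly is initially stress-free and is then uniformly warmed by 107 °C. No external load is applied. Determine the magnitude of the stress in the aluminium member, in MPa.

Equilibrium of a rigid end plate with no external load gives equal and opposite internal forces ±P in the two members. Since α_{aluminium} > α_{nickel alloy}, heating drives the aluminium into compression and the nickel alloy into tension.
Compatibility of the two members (thermal + elastic change equal): (α₁ − α₂)ΔT = P·[1/(A₁E₁) + 1/(A₂E₂)].
|α₁ − α₂|·ΔT = 11.2×10⁻⁶ × 107 = 0.001198.
1/(A₁E₁) + 1/(A₂E₂) = 1/(1075×204×10³) + 1/(1425×69×10³) = 1.473×10⁻⁸ N⁻¹.
So P = 0.001198 / 1.473×10⁻⁸ = 81.36 kN.
σ_{aluminium} = P/A₂ = 81360/1425 = 57.09 MPa, compressive.

σ ≈ 57.1 MPa (compressive)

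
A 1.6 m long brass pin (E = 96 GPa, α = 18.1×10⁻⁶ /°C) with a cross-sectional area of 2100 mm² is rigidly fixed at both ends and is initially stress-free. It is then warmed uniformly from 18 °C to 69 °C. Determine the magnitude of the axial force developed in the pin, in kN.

With zero net strain, σ = E·αΔT = 96 GPa × 18.1×10⁻⁶ × 51 = 88.62 MPa.
Axial force P = σA = 88.62 × 2100 = 186100 N = 186.1 kN, compressive.

P ≈ 186 kN (compressive)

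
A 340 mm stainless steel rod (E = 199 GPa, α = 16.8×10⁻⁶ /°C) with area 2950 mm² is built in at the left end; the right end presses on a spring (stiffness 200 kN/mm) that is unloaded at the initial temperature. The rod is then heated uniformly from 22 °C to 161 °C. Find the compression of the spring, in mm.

δ ≈ 0.712 mm

Free thermal expansion: δ_free = αΔT L = 16.8×10⁻⁶ × 139 × 340 = 0.794 mm.
With a force P in the spring, the elastic change of the rod is PL/(AE) and that of the spring is P/k; compatibility requires their sum to equal δ_free.
P [ L/(AE) + 1/k ] = δ_free → P [ 340/(2950×199×10³) + 1/(200×10³) ] = 0.794.
P = 0.794 / 5.579×10⁻⁶ = 142300 N.
Spring compression = P/k = 142300/(200×10³) = 0.7115 mm.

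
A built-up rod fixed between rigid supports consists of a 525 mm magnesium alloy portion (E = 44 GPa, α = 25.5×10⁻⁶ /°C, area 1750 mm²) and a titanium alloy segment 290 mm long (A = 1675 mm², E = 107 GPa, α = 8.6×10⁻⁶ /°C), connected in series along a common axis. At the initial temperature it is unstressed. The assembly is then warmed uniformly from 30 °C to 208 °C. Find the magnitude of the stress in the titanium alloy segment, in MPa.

If the supports were absent, the total length change would be Σ αᵢΔT Lᵢ = 25.5×10⁻⁶×178×525 + 8.6×10⁻⁶×178×290 = 2.827 mm.
Since the ends are fixed, an axial force P builds up, equal in every segment, with P · Σ Lᵢ/(AᵢEᵢ) = δ_free.
Σ Lᵢ/(AᵢEᵢ) = 525/(1750×44×10³) + 290/(1675×107×10³) = 8.436×10⁻⁶ mm/N.
So P = 2.827 / 8.436×10⁻⁶ = 335.1 kN, compressive.
σ_{titanium alloy} = P / A = 335100 / 1675 = 200.1 MPa.

σ ≈ 200 MPa (compressive)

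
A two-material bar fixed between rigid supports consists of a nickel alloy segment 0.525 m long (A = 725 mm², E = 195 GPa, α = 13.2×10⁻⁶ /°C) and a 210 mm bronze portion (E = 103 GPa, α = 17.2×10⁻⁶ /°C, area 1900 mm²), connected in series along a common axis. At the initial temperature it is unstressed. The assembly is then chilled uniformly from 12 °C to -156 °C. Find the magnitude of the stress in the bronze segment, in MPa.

With the walls removed the bar would change length by δ_free = Σ αᵢΔT Lᵢ = 13.2×10⁻⁶×168×525 + 17.2×10⁻⁶×168×210 = 1.771 mm.
The walls prevent any net length change, so an axial force P (same in every segment) develops. Compatibility: P · Σ Lᵢ/(AᵢEᵢ) = δ_free.
The series flexibility is Σ Lᵢ/(AᵢEᵢ) = 525/(725×195×10³) + 210/(1900×103×10³) = 4.787×10⁻⁶ mm/N.
P = 1.771 / 4.787×10⁻⁶ = 370000 N = 370 kN, tensile.
σ_{bronze} = P / A = 370000 / 1900 = 194.7 MPa.

σ ≈ 195 MPa (tensile)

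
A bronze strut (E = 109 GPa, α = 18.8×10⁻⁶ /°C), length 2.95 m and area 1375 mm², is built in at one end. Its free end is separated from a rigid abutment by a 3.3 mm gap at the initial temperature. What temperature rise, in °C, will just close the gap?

The gap closes when αΔT L = 3.3 mm, since the strut is still unstressed at that instant.
ΔT = 3.3 / (18.8×10⁻⁶ × 2950) = 59.5 °C.

ΔT ≈ 59.5 °C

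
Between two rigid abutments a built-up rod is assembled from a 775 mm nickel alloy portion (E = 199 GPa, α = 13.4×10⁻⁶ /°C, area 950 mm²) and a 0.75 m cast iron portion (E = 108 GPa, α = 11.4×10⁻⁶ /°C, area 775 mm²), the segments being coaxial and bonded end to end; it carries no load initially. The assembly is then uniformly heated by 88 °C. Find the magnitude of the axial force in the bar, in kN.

P ≈ 128 kN (compressive)

With the walls removed the bar would change length by δ_free = Σ αᵢΔT Lᵢ = 13.4×10⁻⁶×88×775 + 11.4×10⁻⁶×88×750 = 1.666 mm.
The rigid supports impose zero overall length change; the single axial force P common to all segments must satisfy P Σ Lᵢ/(AᵢEᵢ) = δ_free.
Σ Lᵢ/(AᵢEᵢ) = 775/(950×199×10³) + 750/(775×108×10³) = 1.306×10⁻⁵ mm/N.
So P = 1.666 / 1.306×10⁻⁵ = 127.6 kN, compressive.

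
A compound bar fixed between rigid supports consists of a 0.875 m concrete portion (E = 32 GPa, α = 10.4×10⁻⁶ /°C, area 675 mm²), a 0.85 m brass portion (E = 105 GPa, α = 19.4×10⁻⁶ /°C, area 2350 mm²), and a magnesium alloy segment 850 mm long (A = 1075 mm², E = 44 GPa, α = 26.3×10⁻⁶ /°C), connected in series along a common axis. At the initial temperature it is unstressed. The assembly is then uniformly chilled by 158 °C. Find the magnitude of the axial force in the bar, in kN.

Free thermal contraction of the whole bar: Σ αᵢΔT Lᵢ = 10.4×10⁻⁶×158×875 + 19.4×10⁻⁶×158×850 + 26.3×10⁻⁶×158×850 = 7.575 mm.
The walls prevent any net length change, so an axial force P (same in every segment) develops. Compatibility: P · Σ Lᵢ/(AᵢEᵢ) = δ_free.
Σ Lᵢ/(AᵢEᵢ) = 875/(675×32×10³) + 850/(2350×105×10³) + 850/(1075×44×10³) = 6.192×10⁻⁵ mm/N.
Hence P = δ_free / Σ(L/AE) = 7.575/6.192×10⁻⁵ = 122.3 kN (tensile).

P ≈ 122 kN (tensile)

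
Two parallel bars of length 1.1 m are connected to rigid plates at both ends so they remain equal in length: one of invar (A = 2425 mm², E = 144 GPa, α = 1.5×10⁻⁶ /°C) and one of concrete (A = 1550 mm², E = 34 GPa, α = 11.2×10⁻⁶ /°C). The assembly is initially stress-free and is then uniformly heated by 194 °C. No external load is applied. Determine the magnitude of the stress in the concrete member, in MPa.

Both members must finish at the same length. With the larger α, the concrete tends to over-expand; the plates restrain it, putting the concrete in compression and the invar in tension. With no external load the two internal forces are equal and opposite, magnitude P.
Compatibility of the two members (thermal + elastic change equal): (α₁ − α₂)ΔT = P·[1/(A₁E₁) + 1/(A₂E₂)].
|α₁ − α₂|·ΔT = 9.7×10⁻⁶ × 194 = 0.001882.
1/(A₁E₁) + 1/(A₂E₂) = 1/(2425×144×10³) + 1/(1550×34×10³) = 2.184×10⁻⁸ N⁻¹.
P = 0.001882 / 2.184×10⁻⁸ = 86170 N = 86.17 kN.
σ_{concrete} = P/A₂ = 86170/1550 = 55.59 MPa, compressive.

σ ≈ 55.6 MPa (compressive)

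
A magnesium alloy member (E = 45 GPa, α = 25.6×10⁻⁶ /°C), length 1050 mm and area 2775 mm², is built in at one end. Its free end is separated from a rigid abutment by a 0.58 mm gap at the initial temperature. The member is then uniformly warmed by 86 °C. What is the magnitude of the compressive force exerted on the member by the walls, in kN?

P ≈ 206 kN

Unrestrained expansion: δ_free = αΔT L = 25.6×10⁻⁶ × 86 × 1050 = 2.312 mm.
After closing the 0.58 mm clearance, 2.312 − 0.58 = 1.732 mm of expansion remains to be suppressed by the wall.
So σ = E(δ_free − g)/L = 45×10³ × 1.732/1050 = 74.21 MPa.
P = σA = 74.21 × 2775 = 205.9 kN.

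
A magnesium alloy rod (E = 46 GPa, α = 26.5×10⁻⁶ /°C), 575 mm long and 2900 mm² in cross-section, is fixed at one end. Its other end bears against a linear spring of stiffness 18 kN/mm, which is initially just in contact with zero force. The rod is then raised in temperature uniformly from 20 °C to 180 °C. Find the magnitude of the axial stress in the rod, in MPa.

If the spring were absent the rod would lengthen by αΔT L = 26.5×10⁻⁶ × 160 × 575 = 2.438 mm.
Let P be the compressive force at the spring. The rod shortens elastically by PL/(AE) and the spring compresses by P/k; together these equal δ_free.
So P = δ_free / [L/(AE) + 1/k] = 2.438 / [ 575/(2900×46×10³) + 1/(18×10³) ].
P = 2.438 / 5.987×10⁻⁵ = 40720 N.
σ = P/A = 40720/2900 = 14.04 MPa.

σ ≈ 14 MPa (compressive)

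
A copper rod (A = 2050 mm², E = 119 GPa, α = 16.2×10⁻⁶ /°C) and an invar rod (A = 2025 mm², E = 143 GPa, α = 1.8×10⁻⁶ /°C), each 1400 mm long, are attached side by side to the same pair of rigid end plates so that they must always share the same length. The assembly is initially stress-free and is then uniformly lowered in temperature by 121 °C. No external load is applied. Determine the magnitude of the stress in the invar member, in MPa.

Equilibrium of a rigid end plate with no external load gives equal and opposite internal forces ±P in the two members. Since α_{copper} > α_{invar}, cooling drives the copper into tension and the invar into compression.
Equating the net (thermal + elastic) strains gives |α₁ − α₂|·ΔT = P·[1/(A₁E₁) + 1/(A₂E₂)].
|α₁ − α₂|·ΔT = 14.4×10⁻⁶ × 121 = 0.001742.
1/(A₁E₁) + 1/(A₂E₂) = 1/(2050×119×10³) + 1/(2025×143×10³) = 7.553×10⁻⁹ N⁻¹.
So P = 0.001742 / 7.553×10⁻⁹ = 230.7 kN.
σ_{invar} = P/A₂ = 230700/2025 = 113.9 MPa, compressive.

σ ≈ 114 MPa (compressive)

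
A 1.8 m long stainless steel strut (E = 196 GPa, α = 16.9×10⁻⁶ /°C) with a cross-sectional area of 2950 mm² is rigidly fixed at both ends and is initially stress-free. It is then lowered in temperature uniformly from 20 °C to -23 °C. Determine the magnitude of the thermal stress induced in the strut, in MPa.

The supports are rigid, so the total axial strain is zero. The restrained thermal strain is ε = αΔT = 16.9×10⁻⁶ × 43 = 726.7×10⁻⁶.
The stress required to suppress this strain is σ = Eε = 196×10³ × 726.7×10⁻⁶ = 142.4 MPa, tensile since the strut is trying to contract.

σ ≈ 142 MPa (tensile)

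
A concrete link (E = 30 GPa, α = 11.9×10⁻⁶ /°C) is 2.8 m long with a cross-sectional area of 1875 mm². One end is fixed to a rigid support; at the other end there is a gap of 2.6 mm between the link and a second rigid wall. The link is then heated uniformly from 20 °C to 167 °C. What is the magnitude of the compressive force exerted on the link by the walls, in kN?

Free thermal elongation = αΔT L = 11.9×10⁻⁶ × 147 × 2800 = 4.898 mm.
After closing the 2.6 mm clearance, 4.898 − 2.6 = 2.298 mm of expansion remains to be suppressed by the wall.
That suppressed elongation corresponds to σ = E·Δ/L = 30×10³ × 2.298/2800 = 24.62 MPa.
P = σA = 24.62 × 1875 = 46.17 kN.

P ≈ 46.2 kN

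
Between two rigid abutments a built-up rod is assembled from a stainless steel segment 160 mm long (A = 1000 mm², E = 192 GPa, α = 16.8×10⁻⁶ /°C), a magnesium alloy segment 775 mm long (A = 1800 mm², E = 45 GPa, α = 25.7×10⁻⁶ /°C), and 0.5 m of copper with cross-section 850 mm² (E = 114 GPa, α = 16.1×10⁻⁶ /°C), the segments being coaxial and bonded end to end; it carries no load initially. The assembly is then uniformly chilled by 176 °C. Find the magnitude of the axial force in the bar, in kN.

P ≈ 347 kN (tensile)

With the walls removed the bar would change length by δ_free = Σ αᵢΔT Lᵢ = 16.8×10⁻⁶×176×160 + 25.7×10⁻⁶×176×775 + 16.1×10⁻⁶×176×500 = 5.395 mm.
The rigid supports impose zero overall length change; the single axial force P common to all segments must satisfy P Σ Lᵢ/(AᵢEᵢ) = δ_free.
The series flexibility is Σ Lᵢ/(AᵢEᵢ) = 160/(1000×192×10³) + 775/(1800×45×10³) + 500/(850×114×10³) = 1.556×10⁻⁵ mm/N.
P = 5.395 / 1.556×10⁻⁵ = 346700 N = 346.7 kN, tensile.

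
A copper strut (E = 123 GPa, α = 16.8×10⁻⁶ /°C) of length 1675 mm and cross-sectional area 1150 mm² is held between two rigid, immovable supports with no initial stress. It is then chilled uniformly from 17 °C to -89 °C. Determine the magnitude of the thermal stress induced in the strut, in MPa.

The supports are rigid, so the total axial strain is zero. The restrained thermal strain is ε = αΔT = 16.8×10⁻⁶ × 106 = 1780.8×10⁻⁶.
Hence σ = E·αΔT = 123×10³ × 1780.8×10⁻⁶ = 219 MPa, tensile.

σ ≈ 219 MPa (tensile)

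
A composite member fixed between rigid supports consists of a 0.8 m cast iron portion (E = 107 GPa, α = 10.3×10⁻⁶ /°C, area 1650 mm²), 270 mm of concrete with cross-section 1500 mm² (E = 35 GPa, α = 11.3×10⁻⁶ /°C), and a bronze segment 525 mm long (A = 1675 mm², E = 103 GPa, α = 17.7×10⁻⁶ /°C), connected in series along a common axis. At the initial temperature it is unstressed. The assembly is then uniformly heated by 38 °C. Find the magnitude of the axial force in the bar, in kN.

P ≈ 61.5 kN (compressive)

With the walls removed the bar would change length by δ_free = Σ αᵢΔT Lᵢ = 10.3×10⁻⁶×38×800 + 11.3×10⁻⁶×38×270 + 17.7×10⁻⁶×38×525 = 0.7822 mm.
Since the ends are fixed, an axial force P builds up, equal in every segment, with P · Σ Lᵢ/(AᵢEᵢ) = δ_free.
Σ Lᵢ/(AᵢEᵢ) = 800/(1650×107×10³) + 270/(1500×35×10³) + 525/(1675×103×10³) = 1.272×10⁻⁵ mm/N.
So P = 0.7822 / 1.272×10⁻⁵ = 61.51 kN, compressive.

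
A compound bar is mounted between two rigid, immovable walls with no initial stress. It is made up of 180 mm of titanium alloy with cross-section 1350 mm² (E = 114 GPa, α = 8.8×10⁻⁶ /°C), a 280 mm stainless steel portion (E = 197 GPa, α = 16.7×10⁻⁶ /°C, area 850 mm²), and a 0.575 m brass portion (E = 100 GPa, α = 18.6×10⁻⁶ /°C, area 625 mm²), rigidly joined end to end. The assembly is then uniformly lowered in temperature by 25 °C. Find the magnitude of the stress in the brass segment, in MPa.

If the supports were absent, the total length change would be Σ αᵢΔT Lᵢ = 8.8×10⁻⁶×25×180 + 16.7×10⁻⁶×25×280 + 18.6×10⁻⁶×25×575 = 0.4239 mm.
Since the ends are fixed, an axial force P builds up, equal in every segment, with P · Σ Lᵢ/(AᵢEᵢ) = δ_free.
Σ Lᵢ/(AᵢEᵢ) = 180/(1350×114×10³) + 280/(850×197×10³) + 575/(625×100×10³) = 1.204×10⁻⁵ mm/N.
P = 0.4239 / 1.204×10⁻⁵ = 35200 N = 35.2 kN, tensile.
σ_{brass} = P / A = 35200 / 625 = 56.32 MPa.

σ ≈ 56.3 MPa (tensile)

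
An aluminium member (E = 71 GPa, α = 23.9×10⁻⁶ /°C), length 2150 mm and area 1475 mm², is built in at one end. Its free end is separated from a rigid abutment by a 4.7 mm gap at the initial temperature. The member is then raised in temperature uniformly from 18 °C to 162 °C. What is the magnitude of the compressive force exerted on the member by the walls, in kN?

P ≈ 131 kN

If the wall were absent the member would grow by αΔT L = 23.9×10⁻⁶ × 144 × 2150 = 7.399 mm.
This exceeds the 4.7 mm gap, so the wall pushes back. The portion of expansion that must be recovered elastically is δ_free − gap = 7.399 − 4.7 = 2.699 mm.
Compatibility: PL/(AE) = 2.699 mm, so σ = P/A = E × (2.699/2150) = 89.14 MPa.
Force on the wall = σA = 89.14 × 1475 mm² = 131.5 kN.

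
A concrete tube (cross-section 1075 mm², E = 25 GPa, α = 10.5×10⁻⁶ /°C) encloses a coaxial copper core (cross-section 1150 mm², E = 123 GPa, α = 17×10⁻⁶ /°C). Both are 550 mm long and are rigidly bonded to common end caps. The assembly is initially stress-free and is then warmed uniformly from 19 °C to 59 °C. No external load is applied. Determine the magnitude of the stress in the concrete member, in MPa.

σ ≈ 5.46 MPa (tensile)

Equilibrium of a rigid end plate with no external load gives equal and opposite internal forces ±P in the two members. Since α_{copper} > α_{concrete}, heating drives the copper into compression and the concrete into tension.
Setting the final lengths equal and cancelling L: (α₁ − α₂)ΔT = P/(A₁E₁) + P/(A₂E₂).
|α₁ − α₂|·ΔT = 6.5×10⁻⁶ × 40 = 0.00026.
1/(A₁E₁) + 1/(A₂E₂) = 1/(1075×25×10³) + 1/(1150×123×10³) = 4.428×10⁻⁸ N⁻¹.
So P = 0.00026 / 4.428×10⁻⁸ = 5.872 kN.
σ_{concrete} = P/A₁ = 5872/1075 = 5.462 MPa, tensile.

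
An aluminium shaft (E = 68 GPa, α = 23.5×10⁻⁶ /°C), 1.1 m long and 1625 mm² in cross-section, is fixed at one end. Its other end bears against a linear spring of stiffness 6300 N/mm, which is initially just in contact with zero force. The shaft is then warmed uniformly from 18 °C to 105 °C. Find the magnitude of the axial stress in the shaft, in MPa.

σ ≈ 8.2 MPa (compressive)

If the spring were absent the shaft would lengthen by αΔT L = 23.5×10⁻⁶ × 87 × 1100 = 2.249 mm.
With a force P in the spring, the elastic change of the shaft is PL/(AE) and that of the spring is P/k; compatibility requires their sum to equal δ_free.
So P = δ_free / [L/(AE) + 1/k] = 2.249 / [ 1100/(1625×68×10³) + 1/(6300) ].
P = 2.249 / 0.0001687 = 13330 N.
σ = P/A = 13330/1625 = 8.204 MPa.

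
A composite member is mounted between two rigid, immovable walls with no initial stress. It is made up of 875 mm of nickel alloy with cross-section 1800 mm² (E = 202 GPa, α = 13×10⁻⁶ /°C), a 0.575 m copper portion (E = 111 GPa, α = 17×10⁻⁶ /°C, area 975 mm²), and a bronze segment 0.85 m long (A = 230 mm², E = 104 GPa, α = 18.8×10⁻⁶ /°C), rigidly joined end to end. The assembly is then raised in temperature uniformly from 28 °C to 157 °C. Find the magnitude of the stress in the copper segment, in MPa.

Free thermal expansion of the whole bar: Σ αᵢΔT Lᵢ = 13×10⁻⁶×129×875 + 17×10⁻⁶×129×575 + 18.8×10⁻⁶×129×850 = 4.79 mm.
The rigid supports impose zero overall length change; the single axial force P common to all segments must satisfy P Σ Lᵢ/(AᵢEᵢ) = δ_free.
Σ Lᵢ/(AᵢEᵢ) = 875/(1800×202×10³) + 575/(975×111×10³) + 850/(230×104×10³) = 4.325×10⁻⁵ mm/N.
P = 4.79 / 4.325×10⁻⁵ = 110700 N = 110.7 kN, compressive.
σ_{copper} = P / A = 110700 / 975 = 113.6 MPa.

σ ≈ 114 MPa (compressive)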